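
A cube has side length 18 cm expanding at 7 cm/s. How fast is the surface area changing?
1512 cm²/s

A = 6s²
dA/dt = 12s · ds/dt = 12·18·7 = 1512 cm²/s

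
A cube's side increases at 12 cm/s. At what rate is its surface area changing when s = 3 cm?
432 cm²/s

A = 6s²
dA/dt = 12s · ds/dt = 12·3·12 = 432 cm²/s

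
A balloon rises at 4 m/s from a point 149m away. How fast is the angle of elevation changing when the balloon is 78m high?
0.021071 rad/s

tan(θ) = y/149
sec²(θ) · dθ/dt = (1/149) · dy/dt
dθ/dt = cos²(θ)/149 · 4 = 149/(149² + 78²) · 4
dθ/dt = 0.021071 rad/s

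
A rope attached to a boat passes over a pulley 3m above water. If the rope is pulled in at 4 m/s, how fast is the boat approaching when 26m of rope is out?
104√667/667 ≈ 4.027 m/s

rope² = x² + 3²
x = √(26² - 3²) = √667
dx/dt = (rope/x) · d(rope)/dt = (26/√667) · (-4) = -104√667/667 m/s
The boat approaches at 104√667/667 ≈ 4.027 m/s.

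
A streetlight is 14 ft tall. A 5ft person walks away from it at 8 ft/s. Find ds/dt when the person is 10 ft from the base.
40/9 ft/s

By similar triangles: 14/(x+s) = 5/s
Solving: s = 5x/9
ds/dt = 5/9 · dx/dt = 5/9 · 8 = 40/9 ft/s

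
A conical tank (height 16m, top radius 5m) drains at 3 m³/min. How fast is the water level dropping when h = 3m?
256/(75π) ≈ 1.086 m/min

r/h = 5/16, so r = (5/16)h
V = (1/3)πr²h = (1/3)π((5/16)h)²h = (25/768)πh³
dV/dh = (25/256)πh²
dh/dt = (dV/dt)/(dV/dh) = -3/((25/256)π·3²) = -256/(75π) m/min
The level is dropping at 256/(75π) ≈ 1.086 m/min.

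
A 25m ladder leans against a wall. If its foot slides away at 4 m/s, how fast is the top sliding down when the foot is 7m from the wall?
7/6 ≈ 1.167 m/s

x² + y² = 25²
2x·dx/dt + 2y·dy/dt = 0
dy/dt = -x/y · dx/dt = -7/24 · 4 = -7/6 m/s
The top is descending at 7/6 ≈ 1.167 m/s.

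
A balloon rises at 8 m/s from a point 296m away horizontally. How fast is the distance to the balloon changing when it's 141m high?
1128√107497/107497 ≈ 3.44 m/s

z² = 296² + y²
z = √(296² + 141²) = √107497
dz/dt = y/z · dy/dt = 141/√107497 · 8 = 1128√107497/107497 ≈ 3.44 m/s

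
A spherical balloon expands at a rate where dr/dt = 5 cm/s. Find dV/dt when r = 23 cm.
10580π cm³/s

V = (4/3)πr³
dV/dt = dV/dr · dr/dt = 4πr² · 5
At r = 23: dV/dt = 10580π cm³/s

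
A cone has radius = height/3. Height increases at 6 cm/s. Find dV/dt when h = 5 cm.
50π/3 cm³/s

V = (1/3)π(h/3)²h = πh³/27
dV/dt = πh²/9 · 6
At h = 5: dV/dt = 50π/3 cm³/s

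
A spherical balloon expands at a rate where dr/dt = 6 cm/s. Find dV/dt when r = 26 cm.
16224π cm³/s

V = (4/3)πr³
dV/dt = dV/dr · dr/dt = 4πr² · 6
At r = 26: dV/dt = 16224π cm³/s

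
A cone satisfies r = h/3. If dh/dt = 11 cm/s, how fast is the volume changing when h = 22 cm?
5324π/9 cm³/s

V = (1/3)π(h/3)²h = πh³/27
dV/dt = πh²/9 · 11
At h = 22: dV/dt = 5324π/9 cm³/s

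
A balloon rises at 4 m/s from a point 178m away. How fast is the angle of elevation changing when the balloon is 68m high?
0.01961 rad/s

tan(θ) = y/178
sec²(θ) · dθ/dt = (1/178) · dy/dt
dθ/dt = cos²(θ)/178 · 4 = 178/(178² + 68²) · 4
dθ/dt = 0.01961 rad/s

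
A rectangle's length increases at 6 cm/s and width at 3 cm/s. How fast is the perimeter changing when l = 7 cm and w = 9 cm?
18 cm/s

P = 2(l + w)
dP/dt = 2(dl/dt + dw/dt) = 2(6 + 3) = 18 cm/s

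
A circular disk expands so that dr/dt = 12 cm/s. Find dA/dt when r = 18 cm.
432π cm²/s

A = πr²
dA/dt = 2πr · dr/dt = 2π(18)(12) = 432π cm²/s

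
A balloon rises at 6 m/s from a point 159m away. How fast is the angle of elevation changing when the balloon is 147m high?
0.020345 rad/s

tan(θ) = y/159
sec²(θ) · dθ/dt = (1/159) · dy/dt
dθ/dt = cos²(θ)/159 · 6 = 159/(159² + 147²) · 6
dθ/dt = 0.020345 rad/s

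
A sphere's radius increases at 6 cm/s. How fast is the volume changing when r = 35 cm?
29400π cm³/s

V = (4/3)πr³
dV/dt = dV/dr · dr/dt = 4πr² · 6
At r = 35: dV/dt = 29400π cm³/s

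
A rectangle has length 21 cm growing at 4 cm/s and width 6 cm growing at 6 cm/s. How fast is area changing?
150 cm²/s

A = lw
dA/dt = w·dl/dt + l·dw/dt = 6·4 + 21·6 = 150 cm²/s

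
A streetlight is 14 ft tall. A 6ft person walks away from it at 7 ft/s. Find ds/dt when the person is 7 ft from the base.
21/4 ft/s

By similar triangles: 14/(x+s) = 6/s
Solving: s = 6x/8
ds/dt = 6/8 · dx/dt = 3/4 · 7 = 21/4 ft/s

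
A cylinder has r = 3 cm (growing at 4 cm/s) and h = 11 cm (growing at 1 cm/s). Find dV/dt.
273π cm³/s

V = πr²h
dV/dt = 2πrh·dr/dt + πr²·dh/dt
= 2π(3)(11)(4) + π(3)²(1)
= 273π cm³/s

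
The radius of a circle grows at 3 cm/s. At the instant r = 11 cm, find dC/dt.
6π cm/s

C = 2πr
dC/dt = 2π · dr/dt = 2π · 3 = 6π cm/s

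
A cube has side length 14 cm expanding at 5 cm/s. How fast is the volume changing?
2940 cm³/s

V = s³
dV/dt = 3s² · ds/dt = 3·14²·5 = 2940 cm³/s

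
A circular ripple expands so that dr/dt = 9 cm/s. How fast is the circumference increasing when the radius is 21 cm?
18π cm/s

C = 2πr
dC/dt = 2π · dr/dt = 2π · 9 = 18π cm/s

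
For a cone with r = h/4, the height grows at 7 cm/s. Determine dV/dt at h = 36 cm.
567π cm³/s

V = (1/3)π(h/4)²h = πh³/48
dV/dt = πh²/16 · 7
At h = 36: dV/dt = 567π cm³/s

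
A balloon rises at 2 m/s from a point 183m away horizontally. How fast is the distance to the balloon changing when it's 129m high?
43√5570/2785 ≈ 1.152 m/s

z² = 183² + y²
z = √(183² + 129²) = 3√5570
dz/dt = y/z · dy/dt = 129/(3√5570) · 2 = 43√5570/2785 ≈ 1.152 m/s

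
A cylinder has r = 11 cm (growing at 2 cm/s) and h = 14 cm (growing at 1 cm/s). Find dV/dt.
737π cm³/s

V = πr²h
dV/dt = 2πrh·dr/dt + πr²·dh/dt
= 2π(11)(14)(2) + π(11)²(1)
= 737π cm³/s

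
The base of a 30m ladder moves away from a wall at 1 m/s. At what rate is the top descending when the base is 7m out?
7√851/851 ≈ 0.24 m/s

x² + y² = 30²
2x·dx/dt + 2y·dy/dt = 0
dy/dt = -x/y · dx/dt = -7/√851 · 1 = -7√851/851 m/s
The top is descending at 7√851/851 ≈ 0.24 m/s.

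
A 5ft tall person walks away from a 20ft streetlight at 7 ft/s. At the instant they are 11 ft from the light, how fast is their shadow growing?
7/3 ft/s

By similar triangles: 20/(x+s) = 5/s
Solving: s = 5x/15
ds/dt = 5/15 · dx/dt = 1/3 · 7 = 7/3 ft/s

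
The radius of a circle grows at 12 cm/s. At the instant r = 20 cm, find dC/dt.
24π cm/s

C = 2πr
dC/dt = 2π · dr/dt = 2π · 12 = 24π cm/s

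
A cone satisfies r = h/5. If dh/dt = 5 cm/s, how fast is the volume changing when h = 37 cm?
1369π/5 cm³/s

V = (1/3)π(h/5)²h = πh³/75
dV/dt = πh²/25 · 5
At h = 37: dV/dt = 1369π/5 cm³/s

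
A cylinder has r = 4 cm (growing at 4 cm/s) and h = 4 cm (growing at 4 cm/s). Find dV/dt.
192π cm³/s

V = πr²h
dV/dt = 2πrh·dr/dt + πr²·dh/dt
= 2π(4)(4)(4) + π(4)²(4)
= 192π cm³/s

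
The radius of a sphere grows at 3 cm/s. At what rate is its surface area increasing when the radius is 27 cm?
648π cm²/s

S = 4πr²
dS/dt = dS/dr · dr/dt = 8πr · 3
At r = 27: dS/dt = 648π cm²/s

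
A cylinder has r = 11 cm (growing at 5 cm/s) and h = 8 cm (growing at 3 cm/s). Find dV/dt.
1243π cm³/s

V = πr²h
dV/dt = 2πrh·dr/dt + πr²·dh/dt
= 2π(11)(8)(5) + π(11)²(3)
= 1243π cm³/s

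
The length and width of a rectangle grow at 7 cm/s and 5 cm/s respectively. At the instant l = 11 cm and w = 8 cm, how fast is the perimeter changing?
24 cm/s

P = 2(l + w)
dP/dt = 2(dl/dt + dw/dt) = 2(7 + 5) = 24 cm/s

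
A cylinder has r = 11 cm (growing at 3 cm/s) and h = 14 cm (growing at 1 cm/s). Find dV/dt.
1045π cm³/s

V = πr²h
dV/dt = 2πrh·dr/dt + πr²·dh/dt
= 2π(11)(14)(3) + π(11)²(1)
= 1045π cm³/s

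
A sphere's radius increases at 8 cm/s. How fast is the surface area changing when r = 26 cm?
1664π cm²/s

S = 4πr²
dS/dt = dS/dr · dr/dt = 8πr · 8
At r = 26: dS/dt = 1664π cm²/s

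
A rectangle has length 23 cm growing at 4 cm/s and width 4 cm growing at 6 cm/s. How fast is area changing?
154 cm²/s

A = lw
dA/dt = w·dl/dt + l·dw/dt = 4·4 + 23·6 = 154 cm²/s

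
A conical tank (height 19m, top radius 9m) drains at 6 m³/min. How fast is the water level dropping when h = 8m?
361/(864π) ≈ 0.133 m/min

r/h = 9/19, so r = (9/19)h
V = (1/3)πr²h = (1/3)π((9/19)h)²h = (27/361)πh³
dV/dh = (81/361)πh²
dh/dt = (dV/dt)/(dV/dh) = -6/((81/361)π·8²) = -361/(864π) m/min
The level is dropping at 361/(864π) ≈ 0.133 m/min.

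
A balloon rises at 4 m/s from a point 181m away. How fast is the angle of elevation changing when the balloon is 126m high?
0.014886 rad/s

tan(θ) = y/181
sec²(θ) · dθ/dt = (1/181) · dy/dt
dθ/dt = cos²(θ)/181 · 4 = 181/(181² + 126²) · 4
dθ/dt = 0.014886 rad/s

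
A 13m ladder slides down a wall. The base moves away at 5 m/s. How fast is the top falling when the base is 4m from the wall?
20√17/51 ≈ 1.617 m/s

x² + y² = 13²
2x·dx/dt + 2y·dy/dt = 0
dy/dt = -x/y · dx/dt = -4/(3√17) · 5 = -20√17/51 m/s
The top is descending at 20√17/51 ≈ 1.617 m/s.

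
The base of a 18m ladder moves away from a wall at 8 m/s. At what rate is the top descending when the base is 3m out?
8√35/35 ≈ 1.352 m/s

x² + y² = 18²
2x·dx/dt + 2y·dy/dt = 0
dy/dt = -x/y · dx/dt = -3/(3√35) · 8 = -8√35/35 m/s
The top is descending at 8√35/35 ≈ 1.352 m/s.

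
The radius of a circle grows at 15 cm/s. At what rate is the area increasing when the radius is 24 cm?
720π cm²/s

A = πr²
dA/dt = 2πr · dr/dt = 2π(24)(15) = 720π cm²/s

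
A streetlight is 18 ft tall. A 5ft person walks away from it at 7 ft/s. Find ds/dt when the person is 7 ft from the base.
35/13 ft/s

By similar triangles: 18/(x+s) = 5/s
Solving: s = 5x/13
ds/dt = 5/13 · dx/dt = 5/13 · 7 = 35/13 ft/s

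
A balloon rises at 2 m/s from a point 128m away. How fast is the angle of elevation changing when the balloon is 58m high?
0.012963 rad/s

tan(θ) = y/128
sec²(θ) · dθ/dt = (1/128) · dy/dt
dθ/dt = cos²(θ)/128 · 2 = 128/(128² + 58²) · 2
dθ/dt = 0.012963 rad/s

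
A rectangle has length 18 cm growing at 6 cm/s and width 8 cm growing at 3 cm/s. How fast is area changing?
102 cm²/s

A = lw
dA/dt = w·dl/dt + l·dw/dt = 8·6 + 18·3 = 102 cm²/s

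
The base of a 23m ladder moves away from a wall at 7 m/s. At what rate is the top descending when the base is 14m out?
98√37/111 ≈ 5.37 m/s

x² + y² = 23²
2x·dx/dt + 2y·dy/dt = 0
dy/dt = -x/y · dx/dt = -14/(3√37) · 7 = -98√37/111 m/s
The top is descending at 98√37/111 ≈ 5.37 m/s.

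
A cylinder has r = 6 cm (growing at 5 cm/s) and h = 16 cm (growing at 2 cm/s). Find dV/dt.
1032π cm³/s

V = πr²h
dV/dt = 2πrh·dr/dt + πr²·dh/dt
= 2π(6)(16)(5) + π(6)²(2)
= 1032π cm³/s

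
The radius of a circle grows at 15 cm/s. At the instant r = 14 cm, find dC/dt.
30π cm/s

C = 2πr
dC/dt = 2π · dr/dt = 2π · 15 = 30π cm/s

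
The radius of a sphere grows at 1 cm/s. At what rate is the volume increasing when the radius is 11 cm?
484π cm³/s

V = (4/3)πr³
dV/dt = dV/dr · dr/dt = 4πr² · 1
At r = 11: dV/dt = 484π cm³/s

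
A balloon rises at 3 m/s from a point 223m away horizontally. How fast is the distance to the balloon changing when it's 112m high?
336√62273/62273 ≈ 1.346 m/s

z² = 223² + y²
z = √(223² + 112²) = √62273
dz/dt = y/z · dy/dt = 112/√62273 · 3 = 336√62273/62273 ≈ 1.346 m/s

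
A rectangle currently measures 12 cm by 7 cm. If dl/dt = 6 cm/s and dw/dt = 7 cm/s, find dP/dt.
26 cm/s

P = 2(l + w)
dP/dt = 2(dl/dt + dw/dt) = 2(6 + 7) = 26 cm/s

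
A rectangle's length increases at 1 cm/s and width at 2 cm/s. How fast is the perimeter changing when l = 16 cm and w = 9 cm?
6 cm/s

P = 2(l + w)
dP/dt = 2(dl/dt + dw/dt) = 2(1 + 2) = 6 cm/s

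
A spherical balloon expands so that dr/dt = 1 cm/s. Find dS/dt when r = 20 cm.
160π cm²/s

S = 4πr²
dS/dt = dS/dr · dr/dt = 8πr · 1
At r = 20: dS/dt = 160π cm²/s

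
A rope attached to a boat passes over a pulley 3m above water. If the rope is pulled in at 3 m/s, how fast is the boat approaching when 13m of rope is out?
39√10/40 ≈ 3.083 m/s

rope² = x² + 3²
x = √(13² - 3²) = 4√10
dx/dt = (rope/x) · d(rope)/dt = (13/(4√10)) · (-3) = -39√10/40 m/s
The boat approaches at 39√10/40 ≈ 3.083 m/s.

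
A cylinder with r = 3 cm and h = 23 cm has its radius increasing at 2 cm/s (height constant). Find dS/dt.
116π cm²/s

S = 2πrh + 2πr² (lateral + bases)
dS/dt = (2πh + 4πr)·dr/dt = (2π·23 + 4π·3)·2
= 116π cm²/s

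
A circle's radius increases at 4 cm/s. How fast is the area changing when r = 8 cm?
64π cm²/s

A = πr²
dA/dt = 2πr · dr/dt = 2π(8)(4) = 64π cm²/s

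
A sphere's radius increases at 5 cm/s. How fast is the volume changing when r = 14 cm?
3920π cm³/s

V = (4/3)πr³
dV/dt = dV/dr · dr/dt = 4πr² · 5
At r = 14: dV/dt = 3920π cm³/s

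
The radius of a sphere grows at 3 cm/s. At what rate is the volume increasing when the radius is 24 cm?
6912π cm³/s

V = (4/3)πr³
dV/dt = dV/dr · dr/dt = 4πr² · 3
At r = 24: dV/dt = 6912π cm³/s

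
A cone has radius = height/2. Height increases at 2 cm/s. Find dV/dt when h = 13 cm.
169π/2 cm³/s

V = (1/3)π(h/2)²h = πh³/12
dV/dt = πh²/4 · 2
At h = 13: dV/dt = 169π/2 cm³/s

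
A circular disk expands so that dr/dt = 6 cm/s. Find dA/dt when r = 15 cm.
180π cm²/s

A = πr²
dA/dt = 2πr · dr/dt = 2π(15)(6) = 180π cm²/s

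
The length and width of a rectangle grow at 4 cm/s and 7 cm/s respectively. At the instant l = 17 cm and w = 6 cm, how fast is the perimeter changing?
22 cm/s

P = 2(l + w)
dP/dt = 2(dl/dt + dw/dt) = 2(4 + 7) = 22 cm/s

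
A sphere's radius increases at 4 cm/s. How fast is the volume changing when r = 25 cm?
10000π cm³/s

V = (4/3)πr³
dV/dt = dV/dr · dr/dt = 4πr² · 4
At r = 25: dV/dt = 10000π cm³/s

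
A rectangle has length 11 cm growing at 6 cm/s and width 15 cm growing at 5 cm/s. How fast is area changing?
145 cm²/s

A = lw
dA/dt = w·dl/dt + l·dw/dt = 15·6 + 11·5 = 145 cm²/s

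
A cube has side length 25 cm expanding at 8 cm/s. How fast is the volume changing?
15000 cm³/s

V = s³
dV/dt = 3s² · ds/dt = 3·25²·8 = 15000 cm³/s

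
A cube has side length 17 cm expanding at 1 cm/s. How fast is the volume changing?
867 cm³/s

V = s³
dV/dt = 3s² · ds/dt = 3·17²·1 = 867 cm³/s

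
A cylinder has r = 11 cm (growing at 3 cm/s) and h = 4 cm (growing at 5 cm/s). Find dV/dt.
869π cm³/s

V = πr²h
dV/dt = 2πrh·dr/dt + πr²·dh/dt
= 2π(11)(4)(3) + π(11)²(5)
= 869π cm³/s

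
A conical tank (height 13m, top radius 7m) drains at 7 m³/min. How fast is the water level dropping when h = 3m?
169/(63π) ≈ 0.8539 m/min

r/h = 7/13, so r = (7/13)h
V = (1/3)πr²h = (1/3)π((7/13)h)²h = (49/507)πh³
dV/dh = (49/169)πh²
dh/dt = (dV/dt)/(dV/dh) = -7/((49/169)π·3²) = -169/(63π) m/min
The level is dropping at 169/(63π) ≈ 0.8539 m/min.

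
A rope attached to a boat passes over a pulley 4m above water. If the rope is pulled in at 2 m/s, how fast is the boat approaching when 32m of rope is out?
16√7/21 ≈ 2.016 m/s

rope² = x² + 4²
x = √(32² - 4²) = 12√7
dx/dt = (rope/x) · d(rope)/dt = (32/(12√7)) · (-2) = -16√7/21 m/s
The boat approaches at 16√7/21 ≈ 2.016 m/s.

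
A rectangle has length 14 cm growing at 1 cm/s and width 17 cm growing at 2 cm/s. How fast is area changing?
45 cm²/s

A = lw
dA/dt = w·dl/dt + l·dw/dt = 17·1 + 14·2 = 45 cm²/s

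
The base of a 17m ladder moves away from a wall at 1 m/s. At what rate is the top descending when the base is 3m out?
3√70/140 ≈ 0.1793 m/s

x² + y² = 17²
2x·dx/dt + 2y·dy/dt = 0
dy/dt = -x/y · dx/dt = -3/(2√70) · 1 = -3√70/140 m/s
The top is descending at 3√70/140 ≈ 0.1793 m/s.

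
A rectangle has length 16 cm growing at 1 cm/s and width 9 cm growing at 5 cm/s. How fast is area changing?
89 cm²/s

A = lw
dA/dt = w·dl/dt + l·dw/dt = 9·1 + 16·5 = 89 cm²/s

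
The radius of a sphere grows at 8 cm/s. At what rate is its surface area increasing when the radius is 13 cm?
832π cm²/s

S = 4πr²
dS/dt = dS/dr · dr/dt = 8πr · 8
At r = 13: dS/dt = 832π cm²/s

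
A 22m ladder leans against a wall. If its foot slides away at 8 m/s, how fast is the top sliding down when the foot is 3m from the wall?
24√19/95 ≈ 1.101 m/s

x² + y² = 22²
2x·dx/dt + 2y·dy/dt = 0
dy/dt = -x/y · dx/dt = -3/(5√19) · 8 = -24√19/95 m/s
The top is descending at 24√19/95 ≈ 1.101 m/s.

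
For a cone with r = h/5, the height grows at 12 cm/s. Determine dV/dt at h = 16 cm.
3072π/25 cm³/s

V = (1/3)π(h/5)²h = πh³/75
dV/dt = πh²/25 · 12
At h = 16: dV/dt = 3072π/25 cm³/s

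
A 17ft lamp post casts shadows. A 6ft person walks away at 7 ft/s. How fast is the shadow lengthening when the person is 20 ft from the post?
42/11 ft/s

By similar triangles: 17/(x+s) = 6/s
Solving: s = 6x/11
ds/dt = 6/11 · dx/dt = 6/11 · 7 = 42/11 ft/s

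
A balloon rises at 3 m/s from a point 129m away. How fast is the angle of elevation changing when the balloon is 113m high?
0.013159 rad/s

tan(θ) = y/129
sec²(θ) · dθ/dt = (1/129) · dy/dt
dθ/dt = cos²(θ)/129 · 3 = 129/(129² + 113²) · 3
dθ/dt = 0.013159 rad/s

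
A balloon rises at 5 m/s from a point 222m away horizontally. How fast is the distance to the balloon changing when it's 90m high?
75√1594/1594 ≈ 1.879 m/s

z² = 222² + y²
z = √(222² + 90²) = 6√1594
dz/dt = y/z · dy/dt = 90/(6√1594) · 5 = 75√1594/1594 ≈ 1.879 m/s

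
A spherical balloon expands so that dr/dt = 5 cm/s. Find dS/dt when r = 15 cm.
600π cm²/s

S = 4πr²
dS/dt = dS/dr · dr/dt = 8πr · 5
At r = 15: dS/dt = 600π cm²/s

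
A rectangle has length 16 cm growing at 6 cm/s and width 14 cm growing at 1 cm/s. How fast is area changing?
100 cm²/s

A = lw
dA/dt = w·dl/dt + l·dw/dt = 14·6 + 16·1 = 100 cm²/s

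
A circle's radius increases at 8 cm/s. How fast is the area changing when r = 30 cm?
480π cm²/s

A = πr²
dA/dt = 2πr · dr/dt = 2π(30)(8) = 480π cm²/s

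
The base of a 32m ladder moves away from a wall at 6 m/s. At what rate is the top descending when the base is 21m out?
126√583/583 ≈ 5.218 m/s

x² + y² = 32²
2x·dx/dt + 2y·dy/dt = 0
dy/dt = -x/y · dx/dt = -21/√583 · 6 = -126√583/583 m/s
The top is descending at 126√583/583 ≈ 5.218 m/s.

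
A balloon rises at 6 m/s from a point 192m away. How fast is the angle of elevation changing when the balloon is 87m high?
0.025927 rad/s

tan(θ) = y/192
sec²(θ) · dθ/dt = (1/192) · dy/dt
dθ/dt = cos²(θ)/192 · 6 = 192/(192² + 87²) · 6
dθ/dt = 0.025927 rad/s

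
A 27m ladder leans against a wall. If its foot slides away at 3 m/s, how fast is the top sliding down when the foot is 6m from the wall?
6√77/77 ≈ 0.6838 m/s

x² + y² = 27²
2x·dx/dt + 2y·dy/dt = 0
dy/dt = -x/y · dx/dt = -6/(3√77) · 3 = -6√77/77 m/s
The top is descending at 6√77/77 ≈ 0.6838 m/s.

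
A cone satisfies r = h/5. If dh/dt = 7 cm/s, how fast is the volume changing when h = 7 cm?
343π/25 cm³/s

V = (1/3)π(h/5)²h = πh³/75
dV/dt = πh²/25 · 7
At h = 7: dV/dt = 343π/25 cm³/s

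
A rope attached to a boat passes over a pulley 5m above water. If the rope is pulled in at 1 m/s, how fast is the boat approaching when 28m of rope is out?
28√759/759 ≈ 1.016 m/s

rope² = x² + 5²
x = √(28² - 5²) = √759
dx/dt = (rope/x) · d(rope)/dt = (28/√759) · (-1) = -28√759/759 m/s
The boat approaches at 28√759/759 ≈ 1.016 m/s.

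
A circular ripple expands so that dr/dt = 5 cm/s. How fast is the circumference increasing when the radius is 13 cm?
10π cm/s

C = 2πr
dC/dt = 2π · dr/dt = 2π · 5 = 10π cm/s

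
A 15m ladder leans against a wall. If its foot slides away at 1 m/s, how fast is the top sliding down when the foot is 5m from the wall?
√2/4 ≈ 0.3536 m/s

x² + y² = 15²
2x·dx/dt + 2y·dy/dt = 0
dy/dt = -x/y · dx/dt = -5/(10√2) · 1 = -√2/4 m/s
The top is descending at √2/4 ≈ 0.3536 m/s.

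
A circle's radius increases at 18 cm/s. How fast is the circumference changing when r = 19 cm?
36π cm/s

C = 2πr
dC/dt = 2π · dr/dt = 2π · 18 = 36π cm/s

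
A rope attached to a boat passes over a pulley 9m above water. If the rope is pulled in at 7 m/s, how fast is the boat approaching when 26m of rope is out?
26√595/85 ≈ 7.461 m/s

rope² = x² + 9²
x = √(26² - 9²) = √595
dx/dt = (rope/x) · d(rope)/dt = (26/√595) · (-7) = -26√595/85 m/s
The boat approaches at 26√595/85 ≈ 7.461 m/s.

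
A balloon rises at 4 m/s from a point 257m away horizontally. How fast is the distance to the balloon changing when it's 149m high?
298√3530/8825 ≈ 2.006 m/s

z² = 257² + y²
z = √(257² + 149²) = 5√3530
dz/dt = y/z · dy/dt = 149/(5√3530) · 4 = 298√3530/8825 ≈ 2.006 m/s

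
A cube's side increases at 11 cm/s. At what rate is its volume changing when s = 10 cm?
3300 cm³/s

V = s³
dV/dt = 3s² · ds/dt = 3·10²·11 = 3300 cm³/s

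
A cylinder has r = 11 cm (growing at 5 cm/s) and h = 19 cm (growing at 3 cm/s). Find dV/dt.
2453π cm³/s

V = πr²h
dV/dt = 2πrh·dr/dt + πr²·dh/dt
= 2π(11)(19)(5) + π(11)²(3)
= 2453π cm³/s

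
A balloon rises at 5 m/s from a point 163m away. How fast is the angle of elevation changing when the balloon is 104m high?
0.0218 rad/s

tan(θ) = y/163
sec²(θ) · dθ/dt = (1/163) · dy/dt
dθ/dt = cos²(θ)/163 · 5 = 163/(163² + 104²) · 5
dθ/dt = 0.0218 rad/s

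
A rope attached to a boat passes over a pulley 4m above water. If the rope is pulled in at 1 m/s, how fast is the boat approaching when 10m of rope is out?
5√21/21 ≈ 1.091 m/s

rope² = x² + 4²
x = √(10² - 4²) = 2√21
dx/dt = (rope/x) · d(rope)/dt = (10/(2√21)) · (-1) = -5√21/21 m/s
The boat approaches at 5√21/21 ≈ 1.091 m/s.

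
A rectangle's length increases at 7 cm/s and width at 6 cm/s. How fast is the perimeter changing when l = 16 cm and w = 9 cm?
26 cm/s

P = 2(l + w)
dP/dt = 2(dl/dt + dw/dt) = 2(7 + 6) = 26 cm/s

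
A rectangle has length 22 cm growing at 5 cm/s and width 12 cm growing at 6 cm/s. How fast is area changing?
192 cm²/s

A = lw
dA/dt = w·dl/dt + l·dw/dt = 12·5 + 22·6 = 192 cm²/s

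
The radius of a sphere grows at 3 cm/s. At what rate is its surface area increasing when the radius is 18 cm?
432π cm²/s

S = 4πr²
dS/dt = dS/dr · dr/dt = 8πr · 3
At r = 18: dS/dt = 432π cm²/s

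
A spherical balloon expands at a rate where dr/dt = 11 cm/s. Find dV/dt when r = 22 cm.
21296π cm³/s

V = (4/3)πr³
dV/dt = dV/dr · dr/dt = 4πr² · 11
At r = 22: dV/dt = 21296π cm³/s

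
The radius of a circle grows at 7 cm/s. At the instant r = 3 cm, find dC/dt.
14π cm/s

C = 2πr
dC/dt = 2π · dr/dt = 2π · 7 = 14π cm/s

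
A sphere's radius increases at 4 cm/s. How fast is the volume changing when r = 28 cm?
12544π cm³/s

V = (4/3)πr³
dV/dt = dV/dr · dr/dt = 4πr² · 4
At r = 28: dV/dt = 12544π cm³/s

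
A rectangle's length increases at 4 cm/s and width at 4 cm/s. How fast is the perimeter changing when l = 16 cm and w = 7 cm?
16 cm/s

P = 2(l + w)
dP/dt = 2(dl/dt + dw/dt) = 2(4 + 4) = 16 cm/s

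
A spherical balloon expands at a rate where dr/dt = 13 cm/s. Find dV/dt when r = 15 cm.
11700π cm³/s

V = (4/3)πr³
dV/dt = dV/dr · dr/dt = 4πr² · 13
At r = 15: dV/dt = 11700π cm³/s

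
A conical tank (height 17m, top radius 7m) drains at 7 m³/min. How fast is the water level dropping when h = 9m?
289/(567π) ≈ 0.1622 m/min

r/h = 7/17, so r = (7/17)h
V = (1/3)πr²h = (1/3)π((7/17)h)²h = (49/867)πh³
dV/dh = (49/289)πh²
dh/dt = (dV/dt)/(dV/dh) = -7/((49/289)π·9²) = -289/(567π) m/min
The level is dropping at 289/(567π) ≈ 0.1622 m/min.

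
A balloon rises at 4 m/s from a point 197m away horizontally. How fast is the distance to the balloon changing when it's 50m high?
200√41309/41309 ≈ 0.984 m/s

z² = 197² + y²
z = √(197² + 50²) = √41309
dz/dt = y/z · dy/dt = 50/√41309 · 4 = 200√41309/41309 ≈ 0.984 m/s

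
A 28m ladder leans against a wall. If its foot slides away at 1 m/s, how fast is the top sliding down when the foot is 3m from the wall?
3√31/155 ≈ 0.1078 m/s

x² + y² = 28²
2x·dx/dt + 2y·dy/dt = 0
dy/dt = -x/y · dx/dt = -3/(5√31) · 1 = -3√31/155 m/s
The top is descending at 3√31/155 ≈ 0.1078 m/s.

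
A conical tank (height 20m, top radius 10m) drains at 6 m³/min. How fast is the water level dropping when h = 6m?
2/(3π) ≈ 0.2122 m/min

r/h = 10/20, so r = (1/2)h
V = (1/3)πr²h = (1/3)π((1/2)h)²h = (1/12)πh³
dV/dh = (1/4)πh²
dh/dt = (dV/dt)/(dV/dh) = -6/((1/4)π·6²) = -2/(3π) m/min
The level is dropping at 2/(3π) ≈ 0.2122 m/min.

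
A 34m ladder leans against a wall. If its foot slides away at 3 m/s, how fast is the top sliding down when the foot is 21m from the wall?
63√715/715 ≈ 2.356 m/s

x² + y² = 34²
2x·dx/dt + 2y·dy/dt = 0
dy/dt = -x/y · dx/dt = -21/√715 · 3 = -63√715/715 m/s
The top is descending at 63√715/715 ≈ 2.356 m/s.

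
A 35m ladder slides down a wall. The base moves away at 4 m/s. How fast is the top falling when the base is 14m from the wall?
8√21/21 ≈ 1.746 m/s

x² + y² = 35²
2x·dx/dt + 2y·dy/dt = 0
dy/dt = -x/y · dx/dt = -14/(7√21) · 4 = -8√21/21 m/s
The top is descending at 8√21/21 ≈ 1.746 m/s.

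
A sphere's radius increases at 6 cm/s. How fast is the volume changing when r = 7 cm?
1176π cm³/s

V = (4/3)πr³
dV/dt = dV/dr · dr/dt = 4πr² · 6
At r = 7: dV/dt = 1176π cm³/s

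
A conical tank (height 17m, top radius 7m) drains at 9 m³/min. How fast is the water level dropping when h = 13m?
2601/(8281π) ≈ 0.09998 m/min

r/h = 7/17, so r = (7/17)h
V = (1/3)πr²h = (1/3)π((7/17)h)²h = (49/867)πh³
dV/dh = (49/289)πh²
dh/dt = (dV/dt)/(dV/dh) = -9/((49/289)π·13²) = -2601/(8281π) m/min
The level is dropping at 2601/(8281π) ≈ 0.09998 m/min.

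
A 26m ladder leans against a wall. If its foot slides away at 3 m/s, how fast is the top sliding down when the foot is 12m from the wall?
18√133/133 ≈ 1.561 m/s

x² + y² = 26²
2x·dx/dt + 2y·dy/dt = 0
dy/dt = -x/y · dx/dt = -12/(2√133) · 3 = -18√133/133 m/s
The top is descending at 18√133/133 ≈ 1.561 m/s.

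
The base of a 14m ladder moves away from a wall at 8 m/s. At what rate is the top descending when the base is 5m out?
40√19/57 ≈ 3.059 m/s

x² + y² = 14²
2x·dx/dt + 2y·dy/dt = 0
dy/dt = -x/y · dx/dt = -5/(3√19) · 8 = -40√19/57 m/s
The top is descending at 40√19/57 ≈ 3.059 m/s.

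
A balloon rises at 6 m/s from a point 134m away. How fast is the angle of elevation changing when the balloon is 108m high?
0.027144 rad/s

tan(θ) = y/134
sec²(θ) · dθ/dt = (1/134) · dy/dt
dθ/dt = cos²(θ)/134 · 6 = 134/(134² + 108²) · 6
dθ/dt = 0.027144 rad/s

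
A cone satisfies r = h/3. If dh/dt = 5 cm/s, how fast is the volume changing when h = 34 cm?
5780π/9 cm³/s

V = (1/3)π(h/3)²h = πh³/27
dV/dt = πh²/9 · 5
At h = 34: dV/dt = 5780π/9 cm³/s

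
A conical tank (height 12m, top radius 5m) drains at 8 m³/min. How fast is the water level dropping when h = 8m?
18/(25π) ≈ 0.2292 m/min

r/h = 5/12, so r = (5/12)h
V = (1/3)πr²h = (1/3)π((5/12)h)²h = (25/432)πh³
dV/dh = (25/144)πh²
dh/dt = (dV/dt)/(dV/dh) = -8/((25/144)π·8²) = -18/(25π) m/min
The level is dropping at 18/(25π) ≈ 0.2292 m/min.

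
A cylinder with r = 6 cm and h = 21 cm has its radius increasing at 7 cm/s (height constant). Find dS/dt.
462π cm²/s

S = 2πrh + 2πr² (lateral + bases)
dS/dt = (2πh + 4πr)·dr/dt = (2π·21 + 4π·6)·7
= 462π cm²/s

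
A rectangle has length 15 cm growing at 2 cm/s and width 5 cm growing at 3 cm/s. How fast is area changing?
55 cm²/s

A = lw
dA/dt = w·dl/dt + l·dw/dt = 5·2 + 15·3 = 55 cm²/s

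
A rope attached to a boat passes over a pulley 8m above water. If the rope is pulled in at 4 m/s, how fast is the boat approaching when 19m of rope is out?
76√33/99 ≈ 4.41 m/s

rope² = x² + 8²
x = √(19² - 8²) = 3√33
dx/dt = (rope/x) · d(rope)/dt = (19/(3√33)) · (-4) = -76√33/99 m/s
The boat approaches at 76√33/99 ≈ 4.41 m/s.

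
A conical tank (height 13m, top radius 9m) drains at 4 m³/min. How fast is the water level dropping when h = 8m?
169/(1296π) ≈ 0.04151 m/min

r/h = 9/13, so r = (9/13)h
V = (1/3)πr²h = (1/3)π((9/13)h)²h = (27/169)πh³
dV/dh = (81/169)πh²
dh/dt = (dV/dt)/(dV/dh) = -4/((81/169)π·8²) = -169/(1296π) m/min
The level is dropping at 169/(1296π) ≈ 0.04151 m/min.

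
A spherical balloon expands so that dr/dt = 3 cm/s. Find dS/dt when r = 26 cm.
624π cm²/s

S = 4πr²
dS/dt = dS/dr · dr/dt = 8πr · 3
At r = 26: dS/dt = 624π cm²/s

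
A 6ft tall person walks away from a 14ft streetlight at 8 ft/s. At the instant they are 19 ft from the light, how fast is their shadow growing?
6 ft/s

By similar triangles: 14/(x+s) = 6/s
Solving: s = 6x/8
ds/dt = 6/8 · dx/dt = 3/4 · 8 = 6 ft/s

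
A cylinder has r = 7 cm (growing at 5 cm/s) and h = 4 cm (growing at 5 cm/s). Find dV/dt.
525π cm³/s

V = πr²h
dV/dt = 2πrh·dr/dt + πr²·dh/dt
= 2π(7)(4)(5) + π(7)²(5)
= 525π cm³/s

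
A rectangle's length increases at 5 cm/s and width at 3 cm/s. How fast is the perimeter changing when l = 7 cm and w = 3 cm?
16 cm/s

P = 2(l + w)
dP/dt = 2(dl/dt + dw/dt) = 2(5 + 3) = 16 cm/s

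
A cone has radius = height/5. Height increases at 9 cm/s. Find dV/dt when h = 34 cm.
10404π/25 cm³/s

V = (1/3)π(h/5)²h = πh³/75
dV/dt = πh²/25 · 9
At h = 34: dV/dt = 10404π/25 cm³/s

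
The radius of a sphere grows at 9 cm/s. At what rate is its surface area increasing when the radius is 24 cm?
1728π cm²/s

S = 4πr²
dS/dt = dS/dr · dr/dt = 8πr · 9
At r = 24: dS/dt = 1728π cm²/s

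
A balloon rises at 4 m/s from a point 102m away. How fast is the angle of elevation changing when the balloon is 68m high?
0.027149 rad/s

tan(θ) = y/102
sec²(θ) · dθ/dt = (1/102) · dy/dt
dθ/dt = cos²(θ)/102 · 4 = 102/(102² + 68²) · 4
dθ/dt = 0.027149 rad/s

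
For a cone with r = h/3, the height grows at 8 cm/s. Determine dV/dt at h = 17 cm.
2312π/9 cm³/s

V = (1/3)π(h/3)²h = πh³/27
dV/dt = πh²/9 · 8
At h = 17: dV/dt = 2312π/9 cm³/s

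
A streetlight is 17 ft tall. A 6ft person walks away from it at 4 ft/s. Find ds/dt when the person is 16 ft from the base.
24/11 ft/s

By similar triangles: 17/(x+s) = 6/s
Solving: s = 6x/11
ds/dt = 6/11 · dx/dt = 6/11 · 4 = 24/11 ft/s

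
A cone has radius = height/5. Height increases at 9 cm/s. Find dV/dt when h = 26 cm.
6084π/25 cm³/s

V = (1/3)π(h/5)²h = πh³/75
dV/dt = πh²/25 · 9
At h = 26: dV/dt = 6084π/25 cm³/s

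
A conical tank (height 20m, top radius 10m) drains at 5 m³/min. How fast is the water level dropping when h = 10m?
1/(5π) ≈ 0.06366 m/min

r/h = 10/20, so r = (1/2)h
V = (1/3)πr²h = (1/3)π((1/2)h)²h = (1/12)πh³
dV/dh = (1/4)πh²
dh/dt = (dV/dt)/(dV/dh) = -5/((1/4)π·10²) = -1/(5π) m/min
The level is dropping at 1/(5π) ≈ 0.06366 m/min.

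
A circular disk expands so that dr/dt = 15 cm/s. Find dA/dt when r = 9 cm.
270π cm²/s

A = πr²
dA/dt = 2πr · dr/dt = 2π(9)(15) = 270π cm²/s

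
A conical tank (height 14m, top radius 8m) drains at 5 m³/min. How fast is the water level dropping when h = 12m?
245/(2304π) ≈ 0.03385 m/min

r/h = 8/14, so r = (4/7)h
V = (1/3)πr²h = (1/3)π((4/7)h)²h = (16/147)πh³
dV/dh = (16/49)πh²
dh/dt = (dV/dt)/(dV/dh) = -5/((16/49)π·12²) = -245/(2304π) m/min
The level is dropping at 245/(2304π) ≈ 0.03385 m/min.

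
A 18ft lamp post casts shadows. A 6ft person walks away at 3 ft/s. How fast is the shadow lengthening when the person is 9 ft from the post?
3/2 ft/s

By similar triangles: 18/(x+s) = 6/s
Solving: s = 6x/12
ds/dt = 6/12 · dx/dt = 1/2 · 3 = 3/2 ft/s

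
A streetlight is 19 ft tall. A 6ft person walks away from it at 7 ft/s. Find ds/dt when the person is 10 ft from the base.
42/13 ft/s

By similar triangles: 19/(x+s) = 6/s
Solving: s = 6x/13
ds/dt = 6/13 · dx/dt = 6/13 · 7 = 42/13 ft/s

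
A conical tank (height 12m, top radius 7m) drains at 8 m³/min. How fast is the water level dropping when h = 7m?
1152/(2401π) ≈ 0.1527 m/min

r/h = 7/12, so r = (7/12)h
V = (1/3)πr²h = (1/3)π((7/12)h)²h = (49/432)πh³
dV/dh = (49/144)πh²
dh/dt = (dV/dt)/(dV/dh) = -8/((49/144)π·7²) = -1152/(2401π) m/min
The level is dropping at 1152/(2401π) ≈ 0.1527 m/min.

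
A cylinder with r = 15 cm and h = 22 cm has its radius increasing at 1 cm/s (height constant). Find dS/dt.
104π cm²/s

S = 2πrh + 2πr² (lateral + bases)
dS/dt = (2πh + 4πr)·dr/dt = (2π·22 + 4π·15)·1
= 104π cm²/s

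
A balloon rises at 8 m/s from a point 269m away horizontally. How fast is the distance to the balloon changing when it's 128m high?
1024√88745/88745 ≈ 3.437 m/s

z² = 269² + y²
z = √(269² + 128²) = √88745
dz/dt = y/z · dy/dt = 128/√88745 · 8 = 1024√88745/88745 ≈ 3.437 m/s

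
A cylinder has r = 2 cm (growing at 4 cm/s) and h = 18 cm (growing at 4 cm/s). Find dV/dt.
304π cm³/s

V = πr²h
dV/dt = 2πrh·dr/dt + πr²·dh/dt
= 2π(2)(18)(4) + π(2)²(4)
= 304π cm³/s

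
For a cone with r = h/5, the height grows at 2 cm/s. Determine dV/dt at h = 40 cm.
128π cm³/s

V = (1/3)π(h/5)²h = πh³/75
dV/dt = πh²/25 · 2
At h = 40: dV/dt = 128π cm³/s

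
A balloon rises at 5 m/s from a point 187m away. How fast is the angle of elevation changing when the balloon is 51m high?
0.024887 rad/s

tan(θ) = y/187
sec²(θ) · dθ/dt = (1/187) · dy/dt
dθ/dt = cos²(θ)/187 · 5 = 187/(187² + 51²) · 5
dθ/dt = 0.024887 rad/s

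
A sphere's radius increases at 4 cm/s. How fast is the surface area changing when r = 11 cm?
352π cm²/s

S = 4πr²
dS/dt = dS/dr · dr/dt = 8πr · 4
At r = 11: dS/dt = 352π cm²/s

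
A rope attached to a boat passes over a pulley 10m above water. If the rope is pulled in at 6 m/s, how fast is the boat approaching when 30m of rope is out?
9√2/2 ≈ 6.364 m/s

rope² = x² + 10²
x = √(30² - 10²) = 20√2
dx/dt = (rope/x) · d(rope)/dt = (30/(20√2)) · (-6) = -9√2/2 m/s
The boat approaches at 9√2/2 ≈ 6.364 m/s.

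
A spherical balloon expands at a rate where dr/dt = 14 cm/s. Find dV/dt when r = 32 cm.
57344π cm³/s

V = (4/3)πr³
dV/dt = dV/dr · dr/dt = 4πr² · 14
At r = 32: dV/dt = 57344π cm³/s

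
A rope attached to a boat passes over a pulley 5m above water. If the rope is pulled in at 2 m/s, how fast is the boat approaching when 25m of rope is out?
5√6/6 ≈ 2.041 m/s

rope² = x² + 5²
x = √(25² - 5²) = 10√6
dx/dt = (rope/x) · d(rope)/dt = (25/(10√6)) · (-2) = -5√6/6 m/s
The boat approaches at 5√6/6 ≈ 2.041 m/s.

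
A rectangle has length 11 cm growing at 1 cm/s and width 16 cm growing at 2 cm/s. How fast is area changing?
38 cm²/s

A = lw
dA/dt = w·dl/dt + l·dw/dt = 16·1 + 11·2 = 38 cm²/s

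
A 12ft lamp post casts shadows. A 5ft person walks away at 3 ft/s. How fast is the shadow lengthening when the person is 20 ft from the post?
15/7 ft/s

By similar triangles: 12/(x+s) = 5/s
Solving: s = 5x/7
ds/dt = 5/7 · dx/dt = 5/7 · 3 = 15/7 ft/s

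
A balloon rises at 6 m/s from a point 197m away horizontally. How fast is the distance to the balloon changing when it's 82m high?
492√45533/45533 ≈ 2.306 m/s

z² = 197² + y²
z = √(197² + 82²) = √45533
dz/dt = y/z · dy/dt = 82/√45533 · 6 = 492√45533/45533 ≈ 2.306 m/s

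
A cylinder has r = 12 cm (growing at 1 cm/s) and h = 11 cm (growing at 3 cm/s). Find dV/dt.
696π cm³/s

V = πr²h
dV/dt = 2πrh·dr/dt + πr²·dh/dt
= 2π(12)(11)(1) + π(12)²(3)
= 696π cm³/s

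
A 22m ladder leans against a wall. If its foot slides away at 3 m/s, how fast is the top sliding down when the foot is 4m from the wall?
2√13/13 ≈ 0.5547 m/s

x² + y² = 22²
2x·dx/dt + 2y·dy/dt = 0
dy/dt = -x/y · dx/dt = -4/(6√13) · 3 = -2√13/13 m/s
The top is descending at 2√13/13 ≈ 0.5547 m/s.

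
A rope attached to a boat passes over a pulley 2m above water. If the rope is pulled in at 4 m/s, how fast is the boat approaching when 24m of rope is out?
48√143/143 ≈ 4.014 m/s

rope² = x² + 2²
x = √(24² - 2²) = 2√143
dx/dt = (rope/x) · d(rope)/dt = (24/(2√143)) · (-4) = -48√143/143 m/s
The boat approaches at 48√143/143 ≈ 4.014 m/s.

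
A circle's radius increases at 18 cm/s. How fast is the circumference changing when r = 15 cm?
36π cm/s

C = 2πr
dC/dt = 2π · dr/dt = 2π · 18 = 36π cm/s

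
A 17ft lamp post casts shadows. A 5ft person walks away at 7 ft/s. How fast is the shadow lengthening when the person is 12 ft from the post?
35/12 ft/s

By similar triangles: 17/(x+s) = 5/s
Solving: s = 5x/12
ds/dt = 5/12 · dx/dt = 5/12 · 7 = 35/12 ft/s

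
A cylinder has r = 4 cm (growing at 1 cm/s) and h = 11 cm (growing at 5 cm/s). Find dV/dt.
168π cm³/s

V = πr²h
dV/dt = 2πrh·dr/dt + πr²·dh/dt
= 2π(4)(11)(1) + π(4)²(5)
= 168π cm³/s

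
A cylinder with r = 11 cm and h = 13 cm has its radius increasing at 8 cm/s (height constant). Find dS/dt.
560π cm²/s

S = 2πrh + 2πr² (lateral + bases)
dS/dt = (2πh + 4πr)·dr/dt = (2π·13 + 4π·11)·8
= 560π cm²/s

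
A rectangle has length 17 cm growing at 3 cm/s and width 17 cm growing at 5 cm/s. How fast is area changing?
136 cm²/s

A = lw
dA/dt = w·dl/dt + l·dw/dt = 17·3 + 17·5 = 136 cm²/s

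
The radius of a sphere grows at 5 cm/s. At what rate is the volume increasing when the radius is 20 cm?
8000π cm³/s

V = (4/3)πr³
dV/dt = dV/dr · dr/dt = 4πr² · 5
At r = 20: dV/dt = 8000π cm³/s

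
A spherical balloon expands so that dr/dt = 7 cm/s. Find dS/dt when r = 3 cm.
168π cm²/s

S = 4πr²
dS/dt = dS/dr · dr/dt = 8πr · 7
At r = 3: dS/dt = 168π cm²/s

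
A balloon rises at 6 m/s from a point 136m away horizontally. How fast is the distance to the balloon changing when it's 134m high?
402√9113/9113 ≈ 4.211 m/s

z² = 136² + y²
z = √(136² + 134²) = 2√9113
dz/dt = y/z · dy/dt = 134/(2√9113) · 6 = 402√9113/9113 ≈ 4.211 m/s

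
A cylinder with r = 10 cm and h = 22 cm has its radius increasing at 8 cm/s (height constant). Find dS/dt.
672π cm²/s

S = 2πrh + 2πr² (lateral + bases)
dS/dt = (2πh + 4πr)·dr/dt = (2π·22 + 4π·10)·8
= 672π cm²/s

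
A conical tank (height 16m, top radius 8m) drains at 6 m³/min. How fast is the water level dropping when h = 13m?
24/(169π) ≈ 0.0452 m/min

r/h = 8/16, so r = (1/2)h
V = (1/3)πr²h = (1/3)π((1/2)h)²h = (1/12)πh³
dV/dh = (1/4)πh²
dh/dt = (dV/dt)/(dV/dh) = -6/((1/4)π·13²) = -24/(169π) m/min
The level is dropping at 24/(169π) ≈ 0.0452 m/min.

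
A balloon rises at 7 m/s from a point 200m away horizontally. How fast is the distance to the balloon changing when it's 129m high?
903√56641/56641 ≈ 3.794 m/s

z² = 200² + y²
z = √(200² + 129²) = √56641
dz/dt = y/z · dy/dt = 129/√56641 · 7 = 903√56641/56641 ≈ 3.794 m/s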